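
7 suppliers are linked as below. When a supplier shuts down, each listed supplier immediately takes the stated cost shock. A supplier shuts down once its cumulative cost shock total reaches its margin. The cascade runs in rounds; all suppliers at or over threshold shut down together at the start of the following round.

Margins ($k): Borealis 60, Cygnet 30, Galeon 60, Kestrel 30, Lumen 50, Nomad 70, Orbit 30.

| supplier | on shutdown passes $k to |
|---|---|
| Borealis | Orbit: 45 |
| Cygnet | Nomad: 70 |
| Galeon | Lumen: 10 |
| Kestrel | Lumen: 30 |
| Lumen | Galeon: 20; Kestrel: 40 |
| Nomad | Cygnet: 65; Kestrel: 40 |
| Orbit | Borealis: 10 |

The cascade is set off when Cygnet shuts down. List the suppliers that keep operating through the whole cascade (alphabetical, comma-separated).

Round 1 — Cygnet shuts down (initial).
  Nomad: +70 → 70 ≥ 70
Round 2 — Nomad shuts down.
  Kestrel: +40 → 40 ≥ 30
Round 3 — Kestrel shuts down.
  Lumen: +30 → 30 < 50
No further shutdowns.

Borealis, Galeon, Lumen, Orbit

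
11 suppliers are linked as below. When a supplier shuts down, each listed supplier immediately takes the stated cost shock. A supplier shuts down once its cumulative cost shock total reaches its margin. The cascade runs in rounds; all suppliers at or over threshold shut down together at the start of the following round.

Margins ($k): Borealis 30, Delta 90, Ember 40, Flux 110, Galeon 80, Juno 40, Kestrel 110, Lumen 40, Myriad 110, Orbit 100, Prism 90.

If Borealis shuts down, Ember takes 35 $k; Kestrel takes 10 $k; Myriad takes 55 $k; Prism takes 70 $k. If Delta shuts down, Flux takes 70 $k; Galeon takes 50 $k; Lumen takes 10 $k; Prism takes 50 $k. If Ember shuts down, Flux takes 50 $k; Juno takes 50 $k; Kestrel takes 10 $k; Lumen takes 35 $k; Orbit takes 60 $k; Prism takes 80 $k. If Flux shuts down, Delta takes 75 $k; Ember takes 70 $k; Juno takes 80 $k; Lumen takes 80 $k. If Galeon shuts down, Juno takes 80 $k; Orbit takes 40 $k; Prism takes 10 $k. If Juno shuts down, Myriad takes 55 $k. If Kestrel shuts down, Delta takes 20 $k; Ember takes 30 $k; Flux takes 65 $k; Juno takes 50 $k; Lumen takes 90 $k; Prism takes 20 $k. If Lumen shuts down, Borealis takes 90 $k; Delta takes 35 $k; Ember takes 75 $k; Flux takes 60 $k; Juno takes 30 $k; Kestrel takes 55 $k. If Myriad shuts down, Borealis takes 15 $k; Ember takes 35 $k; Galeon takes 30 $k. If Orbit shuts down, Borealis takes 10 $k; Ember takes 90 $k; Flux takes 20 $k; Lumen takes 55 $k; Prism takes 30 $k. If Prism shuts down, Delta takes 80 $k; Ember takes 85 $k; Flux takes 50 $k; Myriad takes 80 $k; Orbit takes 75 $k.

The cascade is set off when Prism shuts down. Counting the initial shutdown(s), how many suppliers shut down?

Round 1 — Prism shuts down (initial).
  Delta: +80 → 80 < 90
  Ember: +85 → 85 ≥ 40
  Flux: +50 → 50 < 110
  Myriad: +80 → 80 < 110
  Orbit: +75 → 75 < 100
Round 2 — Ember shuts down.
  Flux: +50 → 100 < 110
  Juno: +50 → 50 ≥ 40
  Kestrel: +10 → 10 < 110
  Lumen: +35 → 35 < 40
  Orbit: +60 → 135 ≥ 100
Round 3 — Juno, Orbit shut down.
  Borealis: +10 → 10 < 30
  Flux: +20 → 120 ≥ 110
  Lumen: +55 → 90 ≥ 40
  Myriad: +55 → 135 ≥ 110
Round 4 — Flux, Lumen, Myriad shut down.
  Borealis: +90+15 → 115 ≥ 30
  Delta: +75+35 → 190 ≥ 90
  Galeon: +30 → 30 < 80
  Kestrel: +55 → 65 < 110
Round 5 — Borealis, Delta shut down.
  Galeon: +50 → 80 ≥ 80
  Kestrel: +10 → 75 < 110
Round 6 — Galeon shuts down.
No further shutdowns.

10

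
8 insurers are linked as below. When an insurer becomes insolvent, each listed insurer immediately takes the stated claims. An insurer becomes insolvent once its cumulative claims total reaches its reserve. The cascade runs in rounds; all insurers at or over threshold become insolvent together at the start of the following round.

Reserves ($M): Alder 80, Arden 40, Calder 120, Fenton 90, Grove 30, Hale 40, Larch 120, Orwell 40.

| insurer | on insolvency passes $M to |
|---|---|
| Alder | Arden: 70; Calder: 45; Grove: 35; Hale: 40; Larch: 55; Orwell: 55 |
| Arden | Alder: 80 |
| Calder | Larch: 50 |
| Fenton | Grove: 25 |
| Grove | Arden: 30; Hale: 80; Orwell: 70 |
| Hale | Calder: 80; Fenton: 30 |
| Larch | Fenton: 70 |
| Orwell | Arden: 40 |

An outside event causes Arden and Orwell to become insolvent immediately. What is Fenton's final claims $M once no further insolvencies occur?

30

Round 1 — Arden, Orwell become insolvent (initial).
  Alder: +80 → 80 ≥ 80
Round 2 — Alder becomes insolvent.
  Calder: +45 → 45 < 120
  Grove: +35 → 35 ≥ 30
  Hale: +40 → 40 ≥ 40
  Larch: +55 → 55 < 120
Round 3 — Grove, Hale become insolvent.
  Calder: +80 → 125 ≥ 120
  Fenton: +30 → 30 < 90
Round 4 — Calder becomes insolvent.
  Larch: +50 → 105 < 120
No further insolvencies.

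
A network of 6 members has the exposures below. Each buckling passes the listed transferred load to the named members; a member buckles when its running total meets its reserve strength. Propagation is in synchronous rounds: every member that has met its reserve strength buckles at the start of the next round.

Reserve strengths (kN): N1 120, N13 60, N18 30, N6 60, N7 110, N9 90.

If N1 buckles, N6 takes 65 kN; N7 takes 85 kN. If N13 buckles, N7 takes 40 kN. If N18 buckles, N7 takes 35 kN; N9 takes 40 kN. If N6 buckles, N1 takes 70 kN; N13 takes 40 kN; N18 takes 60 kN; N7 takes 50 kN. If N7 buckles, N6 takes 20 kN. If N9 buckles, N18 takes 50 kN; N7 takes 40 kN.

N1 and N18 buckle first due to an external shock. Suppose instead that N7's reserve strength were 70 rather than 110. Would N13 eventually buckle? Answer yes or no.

With N7's reserve strength at 70:
Round 1 — N1, N18 buckle (initial).
  N6: +65 → 65 ≥ 60
  N7: +85+35 → 120 ≥ 70
  N9: +40 → 40 < 90
Round 2 — N6, N7 buckle.
  N13: +40 → 40 < 60
No further bucklings.

no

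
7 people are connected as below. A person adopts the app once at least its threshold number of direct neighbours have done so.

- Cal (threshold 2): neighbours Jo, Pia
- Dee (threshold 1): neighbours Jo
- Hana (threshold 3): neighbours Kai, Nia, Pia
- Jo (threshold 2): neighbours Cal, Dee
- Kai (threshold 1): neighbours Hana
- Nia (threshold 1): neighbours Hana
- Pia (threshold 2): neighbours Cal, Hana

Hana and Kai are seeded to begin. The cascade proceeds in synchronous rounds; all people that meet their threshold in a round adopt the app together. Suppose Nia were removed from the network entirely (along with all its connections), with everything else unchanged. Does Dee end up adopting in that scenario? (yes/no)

no

With Nia removed:
Round 1 — Hana, Kai adopt the app (initial).
Round 2 — no new adoptions; cascade stops.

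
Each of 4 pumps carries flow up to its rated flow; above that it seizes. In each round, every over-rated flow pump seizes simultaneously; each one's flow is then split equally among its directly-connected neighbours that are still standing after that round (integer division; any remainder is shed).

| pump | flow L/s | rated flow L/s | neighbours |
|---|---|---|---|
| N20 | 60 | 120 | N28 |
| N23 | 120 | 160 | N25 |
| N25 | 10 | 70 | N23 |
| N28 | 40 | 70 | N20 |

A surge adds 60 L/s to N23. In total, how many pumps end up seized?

Round 1 — N23 at 180 > 160. N23 seizes.
  N23 sheds 180 L/s to N25: 180 each.
    N25: 10+180 = 190 > 70
Round 2 — N25 seizes.
  N25 sheds 190 L/s: no online neighbours, lost.
No further seizures.

2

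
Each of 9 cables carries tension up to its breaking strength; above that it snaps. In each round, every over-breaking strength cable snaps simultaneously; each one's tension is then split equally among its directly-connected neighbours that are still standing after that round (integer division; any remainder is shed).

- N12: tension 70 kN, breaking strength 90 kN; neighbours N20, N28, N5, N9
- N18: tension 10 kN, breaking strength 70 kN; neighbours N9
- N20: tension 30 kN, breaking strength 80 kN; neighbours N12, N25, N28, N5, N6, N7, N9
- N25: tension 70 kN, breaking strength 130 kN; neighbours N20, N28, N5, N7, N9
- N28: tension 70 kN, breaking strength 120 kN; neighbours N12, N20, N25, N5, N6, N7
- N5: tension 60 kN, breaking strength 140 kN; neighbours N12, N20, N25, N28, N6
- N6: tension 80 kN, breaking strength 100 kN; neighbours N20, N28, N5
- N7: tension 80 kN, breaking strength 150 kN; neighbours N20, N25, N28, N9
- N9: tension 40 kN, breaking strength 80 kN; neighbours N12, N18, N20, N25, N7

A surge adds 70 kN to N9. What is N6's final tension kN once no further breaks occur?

96

Round 1 — N9 at 110 > 80. N9 snaps.
  N9 sheds 110 kN to N12, N18, N20, N25, N7: 22 each.
    N12: 70+22 = 92 > 90
    N18: 10+22 = 32 ≤ 70
    N20: 30+22 = 52 ≤ 80
    N25: 70+22 = 92 ≤ 130
    N7: 80+22 = 102 ≤ 150
Round 2 — N12 snaps.
  N12 sheds 92 kN to N20, N28, N5: 30 each (2 lost).
    N20: 52+30 = 82 > 80
    N28: 70+30 = 100 ≤ 120
    N5: 60+30 = 90 ≤ 140
Round 3 — N20 snaps.
  N20 sheds 82 kN to N25, N28, N5, N6, N7: 16 each (2 lost).
    N25: 92+16 = 108 ≤ 130
    N28: 100+16 = 116 ≤ 120
    N5: 90+16 = 106 ≤ 140
    N6: 80+16 = 96 ≤ 100
    N7: 102+16 = 118 ≤ 150
No further breaks.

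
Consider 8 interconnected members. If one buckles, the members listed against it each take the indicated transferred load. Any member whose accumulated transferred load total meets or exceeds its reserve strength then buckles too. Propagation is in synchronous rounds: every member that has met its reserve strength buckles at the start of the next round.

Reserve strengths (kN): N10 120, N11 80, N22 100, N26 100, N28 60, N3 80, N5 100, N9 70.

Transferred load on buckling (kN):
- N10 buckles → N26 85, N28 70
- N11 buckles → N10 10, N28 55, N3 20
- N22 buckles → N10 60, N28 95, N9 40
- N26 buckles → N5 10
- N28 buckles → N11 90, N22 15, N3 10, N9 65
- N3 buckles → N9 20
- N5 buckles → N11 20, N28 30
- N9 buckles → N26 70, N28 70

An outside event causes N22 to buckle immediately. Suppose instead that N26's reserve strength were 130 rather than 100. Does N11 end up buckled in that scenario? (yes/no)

yes

With N26's reserve strength at 130:
Round 1 — N22 buckles (initial).
  N10: +60 → 60 < 120
  N28: +95 → 95 ≥ 60
  N9: +40 → 40 < 70
Round 2 — N28 buckles.
  N11: +90 → 90 ≥ 80
  N3: +10 → 10 < 80
  N9: +65 → 105 ≥ 70
Round 3 — N11, N9 buckle.
  N10: +10 → 70 < 120
  N26: +70 → 70 < 130
  N3: +20 → 30 < 80
No further bucklings.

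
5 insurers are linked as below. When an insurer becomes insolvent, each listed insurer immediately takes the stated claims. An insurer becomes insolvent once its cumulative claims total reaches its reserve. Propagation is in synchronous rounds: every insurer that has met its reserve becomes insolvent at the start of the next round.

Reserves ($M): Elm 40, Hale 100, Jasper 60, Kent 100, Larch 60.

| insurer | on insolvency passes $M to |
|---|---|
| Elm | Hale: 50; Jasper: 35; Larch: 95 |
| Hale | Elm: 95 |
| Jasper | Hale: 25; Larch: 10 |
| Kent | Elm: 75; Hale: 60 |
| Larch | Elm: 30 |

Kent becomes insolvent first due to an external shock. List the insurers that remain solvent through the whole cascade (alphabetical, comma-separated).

Round 1 — Kent becomes insolvent (initial).
  Elm: +75 → 75 ≥ 40
  Hale: +60 → 60 < 100
Round 2 — Elm becomes insolvent.
  Hale: +50 → 110 ≥ 100
  Jasper: +35 → 35 < 60
  Larch: +95 → 95 ≥ 60
Round 3 — Hale, Larch become insolvent.
No further insolvencies.

Jasper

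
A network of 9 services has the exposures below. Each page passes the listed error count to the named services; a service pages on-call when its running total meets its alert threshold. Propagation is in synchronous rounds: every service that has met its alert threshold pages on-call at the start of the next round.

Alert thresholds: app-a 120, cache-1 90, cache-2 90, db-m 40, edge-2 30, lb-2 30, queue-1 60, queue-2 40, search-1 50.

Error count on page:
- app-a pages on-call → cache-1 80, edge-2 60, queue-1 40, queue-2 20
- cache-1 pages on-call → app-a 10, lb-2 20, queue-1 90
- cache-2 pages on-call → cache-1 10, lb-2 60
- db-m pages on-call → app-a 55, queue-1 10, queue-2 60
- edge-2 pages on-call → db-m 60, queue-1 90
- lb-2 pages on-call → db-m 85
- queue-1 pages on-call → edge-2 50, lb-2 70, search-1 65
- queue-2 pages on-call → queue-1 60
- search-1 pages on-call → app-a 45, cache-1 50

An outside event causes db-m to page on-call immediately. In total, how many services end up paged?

Round 1 — db-m pages on-call (initial).
  app-a: +55 → 55 < 120
  queue-1: +10 → 10 < 60
  queue-2: +60 → 60 ≥ 40
Round 2 — queue-2 pages on-call.
  queue-1: +60 → 70 ≥ 60
Round 3 — queue-1 pages on-call.
  edge-2: +50 → 50 ≥ 30
  lb-2: +70 → 70 ≥ 30
  search-1: +65 → 65 ≥ 50
Round 4 — edge-2, lb-2, search-1 page on-call.
  app-a: +45 → 100 < 120
  cache-1: +50 → 50 < 90
No further pages.

6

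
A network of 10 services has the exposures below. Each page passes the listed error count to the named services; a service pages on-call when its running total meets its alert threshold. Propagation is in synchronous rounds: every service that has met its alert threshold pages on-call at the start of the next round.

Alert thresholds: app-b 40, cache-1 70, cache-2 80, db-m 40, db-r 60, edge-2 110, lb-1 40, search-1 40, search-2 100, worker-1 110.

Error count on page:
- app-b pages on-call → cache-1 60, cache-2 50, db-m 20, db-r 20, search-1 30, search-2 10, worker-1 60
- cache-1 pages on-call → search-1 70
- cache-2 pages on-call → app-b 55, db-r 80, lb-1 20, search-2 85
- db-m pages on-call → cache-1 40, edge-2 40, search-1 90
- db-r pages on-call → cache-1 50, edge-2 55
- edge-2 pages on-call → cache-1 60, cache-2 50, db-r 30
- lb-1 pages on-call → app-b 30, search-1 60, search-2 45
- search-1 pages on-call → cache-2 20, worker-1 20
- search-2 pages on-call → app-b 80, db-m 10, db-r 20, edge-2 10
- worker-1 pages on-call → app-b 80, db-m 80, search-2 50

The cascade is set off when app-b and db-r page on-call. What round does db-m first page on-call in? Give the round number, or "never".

Round 1 — app-b, db-r page on-call (initial).
  cache-1: +60+50 → 110 ≥ 70
  cache-2: +50 → 50 < 80
  db-m: +20 → 20 < 40
  edge-2: +55 → 55 < 110
  search-1: +30 → 30 < 40
  search-2: +10 → 10 < 100
  worker-1: +60 → 60 < 110
Round 2 — cache-1 pages on-call.
  search-1: +70 → 100 ≥ 40
Round 3 — search-1 pages on-call.
  cache-2: +20 → 70 < 80
  worker-1: +20 → 80 < 110
No further pages.

never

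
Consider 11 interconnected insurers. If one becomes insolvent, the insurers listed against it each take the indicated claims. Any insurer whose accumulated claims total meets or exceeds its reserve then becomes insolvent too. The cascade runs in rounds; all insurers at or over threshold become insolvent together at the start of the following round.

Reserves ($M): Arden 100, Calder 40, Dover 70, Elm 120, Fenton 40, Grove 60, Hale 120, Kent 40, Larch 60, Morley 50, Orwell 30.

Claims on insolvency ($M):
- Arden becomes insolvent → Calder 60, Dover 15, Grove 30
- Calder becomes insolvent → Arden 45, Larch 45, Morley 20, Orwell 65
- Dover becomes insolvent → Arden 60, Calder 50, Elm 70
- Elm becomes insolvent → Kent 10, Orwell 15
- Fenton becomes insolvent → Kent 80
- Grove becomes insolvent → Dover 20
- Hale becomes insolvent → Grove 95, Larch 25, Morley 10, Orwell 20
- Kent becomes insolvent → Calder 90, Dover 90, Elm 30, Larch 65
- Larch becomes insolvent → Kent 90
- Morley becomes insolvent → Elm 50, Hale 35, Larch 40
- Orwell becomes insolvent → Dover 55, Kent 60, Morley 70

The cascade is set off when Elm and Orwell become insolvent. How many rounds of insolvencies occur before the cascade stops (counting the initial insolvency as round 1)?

4

Round 1 — Elm, Orwell become insolvent (initial).
  Dover: +55 → 55 < 70
  Kent: +10+60 → 70 ≥ 40
  Morley: +70 → 70 ≥ 50
Round 2 — Kent, Morley become insolvent.
  Calder: +90 → 90 ≥ 40
  Dover: +90 → 145 ≥ 70
  Hale: +35 → 35 < 120
  Larch: +65+40 → 105 ≥ 60
Round 3 — Calder, Dover, Larch become insolvent.
  Arden: +45+60 → 105 ≥ 100
Round 4 — Arden becomes insolvent.
  Grove: +30 → 30 < 60
No further insolvencies.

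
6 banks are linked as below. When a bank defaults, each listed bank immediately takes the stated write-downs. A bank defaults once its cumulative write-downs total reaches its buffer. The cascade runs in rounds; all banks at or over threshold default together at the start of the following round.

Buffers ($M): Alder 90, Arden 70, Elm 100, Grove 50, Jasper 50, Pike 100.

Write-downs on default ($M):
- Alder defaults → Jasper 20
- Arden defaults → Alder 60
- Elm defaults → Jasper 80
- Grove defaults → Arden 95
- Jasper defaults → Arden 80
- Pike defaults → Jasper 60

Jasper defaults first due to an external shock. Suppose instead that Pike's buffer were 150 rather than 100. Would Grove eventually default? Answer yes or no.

With Pike's buffer at 150:
Round 1 — Jasper defaults (initial).
  Arden: +80 → 80 ≥ 70
Round 2 — Arden defaults.
  Alder: +60 → 60 < 90
No further defaults.

no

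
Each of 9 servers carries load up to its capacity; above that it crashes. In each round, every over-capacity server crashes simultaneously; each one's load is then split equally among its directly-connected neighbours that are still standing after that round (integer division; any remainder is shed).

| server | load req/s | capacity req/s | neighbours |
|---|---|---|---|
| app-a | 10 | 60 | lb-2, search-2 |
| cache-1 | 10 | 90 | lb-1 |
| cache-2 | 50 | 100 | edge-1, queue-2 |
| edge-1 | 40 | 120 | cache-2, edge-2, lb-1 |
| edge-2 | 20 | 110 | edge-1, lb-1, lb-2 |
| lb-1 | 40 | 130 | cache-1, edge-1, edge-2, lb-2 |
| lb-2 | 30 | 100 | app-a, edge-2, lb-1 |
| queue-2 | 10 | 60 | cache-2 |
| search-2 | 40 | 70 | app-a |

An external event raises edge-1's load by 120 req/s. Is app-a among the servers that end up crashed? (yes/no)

no

Round 1 — edge-1 at 160 > 120. edge-1 crashes.
  edge-1 sheds 160 req/s to cache-2, edge-2, lb-1: 53 each (1 lost).
    cache-2: 50+53 = 103 > 100
    edge-2: 20+53 = 73 ≤ 110
    lb-1: 40+53 = 93 ≤ 130
Round 2 — cache-2 crashes.
  cache-2 sheds 103 req/s to queue-2: 103 each.
    queue-2: 10+103 = 113 > 60
Round 3 — queue-2 crashes.
  queue-2 sheds 113 req/s: no online neighbours, lost.
No further crashes.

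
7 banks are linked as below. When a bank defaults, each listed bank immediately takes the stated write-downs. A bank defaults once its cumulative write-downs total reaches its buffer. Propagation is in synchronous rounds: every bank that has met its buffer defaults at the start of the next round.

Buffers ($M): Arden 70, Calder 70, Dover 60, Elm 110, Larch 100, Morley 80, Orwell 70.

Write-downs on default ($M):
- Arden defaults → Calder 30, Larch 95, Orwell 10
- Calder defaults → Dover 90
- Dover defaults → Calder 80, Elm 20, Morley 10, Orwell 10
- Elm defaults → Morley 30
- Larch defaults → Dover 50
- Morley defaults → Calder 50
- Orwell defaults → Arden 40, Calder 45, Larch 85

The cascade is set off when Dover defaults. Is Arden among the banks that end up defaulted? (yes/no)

Round 1 — Dover defaults (initial).
  Calder: +80 → 80 ≥ 70
  Elm: +20 → 20 < 110
  Morley: +10 → 10 < 80
  Orwell: +10 → 10 < 70
Round 2 — Calder defaults.
No further defaults.

no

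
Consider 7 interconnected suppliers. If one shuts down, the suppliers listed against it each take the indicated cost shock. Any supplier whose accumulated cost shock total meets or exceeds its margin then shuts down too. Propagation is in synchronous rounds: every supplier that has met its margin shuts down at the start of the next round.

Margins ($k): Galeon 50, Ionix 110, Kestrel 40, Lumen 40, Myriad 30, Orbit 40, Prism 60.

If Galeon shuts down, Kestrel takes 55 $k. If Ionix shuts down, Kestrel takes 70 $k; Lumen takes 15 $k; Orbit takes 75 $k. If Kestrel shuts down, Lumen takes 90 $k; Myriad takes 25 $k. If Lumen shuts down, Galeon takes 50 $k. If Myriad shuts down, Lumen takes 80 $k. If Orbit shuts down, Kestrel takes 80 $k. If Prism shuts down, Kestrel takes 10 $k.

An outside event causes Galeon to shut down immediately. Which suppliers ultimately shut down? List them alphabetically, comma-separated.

Galeon, Kestrel, Lumen

Round 1 — Galeon shuts down (initial).
  Kestrel: +55 → 55 ≥ 40
Round 2 — Kestrel shuts down.
  Lumen: +90 → 90 ≥ 40
  Myriad: +25 → 25 < 30
Round 3 — Lumen shuts down.
No further shutdowns.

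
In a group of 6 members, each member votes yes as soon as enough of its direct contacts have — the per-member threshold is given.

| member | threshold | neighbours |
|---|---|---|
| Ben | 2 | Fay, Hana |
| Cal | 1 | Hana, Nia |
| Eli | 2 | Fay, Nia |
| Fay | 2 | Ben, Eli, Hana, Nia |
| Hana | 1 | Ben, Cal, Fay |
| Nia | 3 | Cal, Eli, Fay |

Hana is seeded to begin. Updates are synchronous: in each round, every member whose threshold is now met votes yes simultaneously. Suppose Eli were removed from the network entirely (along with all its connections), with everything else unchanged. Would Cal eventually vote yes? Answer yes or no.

yes

With Eli removed:
Round 1 — Hana votes yes (initial).
Round 2 — checking thresholds:
  Ben: 1 of 2 neighbours < 2, not yet.
  Cal: 1 of 2 neighbours ≥ 1, votes yes.
  Fay: 1 of 3 neighbours < 2, not yet.
Round 3 — no new yes votes; cascade stops.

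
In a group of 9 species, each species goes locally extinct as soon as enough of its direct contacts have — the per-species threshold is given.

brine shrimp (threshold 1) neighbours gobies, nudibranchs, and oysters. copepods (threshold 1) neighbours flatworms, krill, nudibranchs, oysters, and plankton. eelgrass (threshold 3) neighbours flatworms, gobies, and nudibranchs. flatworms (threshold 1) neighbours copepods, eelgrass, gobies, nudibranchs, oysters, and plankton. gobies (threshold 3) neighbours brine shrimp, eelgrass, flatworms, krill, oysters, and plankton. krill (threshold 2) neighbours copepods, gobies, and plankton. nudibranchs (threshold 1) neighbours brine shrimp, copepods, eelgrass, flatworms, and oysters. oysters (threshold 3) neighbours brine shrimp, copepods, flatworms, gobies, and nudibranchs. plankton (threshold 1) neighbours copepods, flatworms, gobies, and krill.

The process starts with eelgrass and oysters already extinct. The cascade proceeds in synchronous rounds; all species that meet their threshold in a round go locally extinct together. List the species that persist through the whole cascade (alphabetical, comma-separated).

none

Round 1 — eelgrass, oysters go locally extinct (initial).
Round 2 — checking thresholds:
  brine shrimp: 1 of 3 neighbours ≥ 1, goes locally extinct.
  copepods: 1 of 5 neighbours ≥ 1, goes locally extinct.
  flatworms: 2 of 6 neighbours ≥ 1, goes locally extinct.
  gobies: 2 of 6 neighbours < 3, holds.
  nudibranchs: 2 of 5 neighbours ≥ 1, goes locally extinct.
Round 3 — checking thresholds:
  gobies: 4 of 6 neighbours ≥ 3, goes locally extinct.
  krill: 1 of 3 neighbours < 2, holds.
  plankton: 2 of 4 neighbours ≥ 1, goes locally extinct.
Round 4 — checking thresholds:
  krill: 3 of 3 neighbours ≥ 2, goes locally extinct.
Round 5 — no new extinctions; cascade stops.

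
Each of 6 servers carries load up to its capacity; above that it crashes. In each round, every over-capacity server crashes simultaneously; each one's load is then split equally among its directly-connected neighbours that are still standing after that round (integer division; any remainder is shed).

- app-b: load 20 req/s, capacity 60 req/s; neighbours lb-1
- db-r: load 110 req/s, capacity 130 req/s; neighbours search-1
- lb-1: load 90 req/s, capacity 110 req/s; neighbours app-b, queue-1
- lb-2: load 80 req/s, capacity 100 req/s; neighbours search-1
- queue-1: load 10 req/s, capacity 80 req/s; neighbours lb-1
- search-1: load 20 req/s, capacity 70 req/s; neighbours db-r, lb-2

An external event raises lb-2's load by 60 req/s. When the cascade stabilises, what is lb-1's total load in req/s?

90

Round 1 — lb-2 at 140 > 100. lb-2 crashes.
  lb-2 sheds 140 req/s to search-1: 140 each.
    search-1: 20+140 = 160 > 70
Round 2 — search-1 crashes.
  search-1 sheds 160 req/s to db-r: 160 each.
    db-r: 110+160 = 270 > 130
Round 3 — db-r crashes.
  db-r sheds 270 req/s: no online neighbours, lost.
No further crashes.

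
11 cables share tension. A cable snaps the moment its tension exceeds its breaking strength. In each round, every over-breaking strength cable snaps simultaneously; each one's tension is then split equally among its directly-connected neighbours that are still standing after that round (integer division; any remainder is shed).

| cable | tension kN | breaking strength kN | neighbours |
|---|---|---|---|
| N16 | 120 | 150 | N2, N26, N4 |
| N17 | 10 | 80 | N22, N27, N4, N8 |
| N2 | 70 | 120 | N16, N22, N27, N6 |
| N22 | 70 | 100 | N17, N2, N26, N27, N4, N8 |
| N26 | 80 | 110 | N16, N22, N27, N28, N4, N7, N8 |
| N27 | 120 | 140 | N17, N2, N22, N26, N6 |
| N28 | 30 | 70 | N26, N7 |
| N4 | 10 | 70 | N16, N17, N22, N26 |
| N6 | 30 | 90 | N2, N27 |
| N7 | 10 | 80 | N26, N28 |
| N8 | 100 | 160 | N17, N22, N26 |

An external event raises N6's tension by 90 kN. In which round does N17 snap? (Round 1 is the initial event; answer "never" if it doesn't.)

Round 1 — N6 at 120 > 90. N6 snaps.
  N6 sheds 120 kN to N2, N27: 60 each.
    N2: 70+60 = 130 > 120
    N27: 120+60 = 180 > 140
Round 2 — N2, N27 snap.
  N2 sheds 130 kN to N16, N22: 65 each.
    N16: 120+65 = 185 > 150
    N22: 70+65 = 135 > 100
  N27 sheds 180 kN to N17, N22, N26: 60 each.
    N17: 10+60 = 70 ≤ 80
    N22: 135+60 = 195 > 100
    N26: 80+60 = 140 > 110
Round 3 — N16, N22, N26 snap.
  N16 sheds 185 kN to N4: 185 each.
    N4: 10+185 = 195 > 70
  N22 sheds 195 kN to N17, N4, N8: 65 each.
    N17: 70+65 = 135 > 80
    N4: 195+65 = 260 > 70
    N8: 100+65 = 165 > 160
  N26 sheds 140 kN to N28, N4, N7, N8: 35 each.
    N28: 30+35 = 65 ≤ 70
    N4: 260+35 = 295 > 70
    N7: 10+35 = 45 ≤ 80
    N8: 165+35 = 200 > 160
Round 4 — N17, N4, N8 snap.
  N17 sheds 135 kN: no online neighbours, lost.
  N4 sheds 295 kN: no online neighbours, lost.
  N8 sheds 200 kN: no online neighbours, lost.
No further breaks.

4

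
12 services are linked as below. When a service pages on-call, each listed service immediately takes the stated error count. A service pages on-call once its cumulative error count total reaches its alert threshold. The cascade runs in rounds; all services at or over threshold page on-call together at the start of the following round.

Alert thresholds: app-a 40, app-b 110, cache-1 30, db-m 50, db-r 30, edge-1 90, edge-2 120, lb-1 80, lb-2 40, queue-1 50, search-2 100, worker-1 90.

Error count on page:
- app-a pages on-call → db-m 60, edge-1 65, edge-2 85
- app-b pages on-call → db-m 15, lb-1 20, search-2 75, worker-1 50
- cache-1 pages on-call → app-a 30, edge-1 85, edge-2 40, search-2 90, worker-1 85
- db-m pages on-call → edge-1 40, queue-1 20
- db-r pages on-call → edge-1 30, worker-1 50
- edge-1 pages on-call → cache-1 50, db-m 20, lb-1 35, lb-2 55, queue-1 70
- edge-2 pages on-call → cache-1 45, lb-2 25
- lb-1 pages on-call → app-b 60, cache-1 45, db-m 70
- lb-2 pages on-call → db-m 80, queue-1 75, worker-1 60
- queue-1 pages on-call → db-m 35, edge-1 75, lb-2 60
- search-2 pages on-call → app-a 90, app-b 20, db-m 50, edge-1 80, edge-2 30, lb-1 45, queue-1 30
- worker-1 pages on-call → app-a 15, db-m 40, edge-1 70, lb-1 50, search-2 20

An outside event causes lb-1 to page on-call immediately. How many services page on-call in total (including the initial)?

10

Round 1 — lb-1 pages on-call (initial).
  app-b: +60 → 60 < 110
  cache-1: +45 → 45 ≥ 30
  db-m: +70 → 70 ≥ 50
Round 2 — cache-1, db-m page on-call.
  app-a: +30 → 30 < 40
  edge-1: +85+40 → 125 ≥ 90
  edge-2: +40 → 40 < 120
  queue-1: +20 → 20 < 50
  search-2: +90 → 90 < 100
  worker-1: +85 → 85 < 90
Round 3 — edge-1 pages on-call.
  lb-2: +55 → 55 ≥ 40
  queue-1: +70 → 90 ≥ 50
Round 4 — lb-2, queue-1 page on-call.
  worker-1: +60 → 145 ≥ 90
Round 5 — worker-1 pages on-call.
  app-a: +15 → 45 ≥ 40
  search-2: +20 → 110 ≥ 100
Round 6 — app-a, search-2 page on-call.
  app-b: +20 → 80 < 110
  edge-2: +85+30 → 155 ≥ 120
Round 7 — edge-2 pages on-call.
No further pages.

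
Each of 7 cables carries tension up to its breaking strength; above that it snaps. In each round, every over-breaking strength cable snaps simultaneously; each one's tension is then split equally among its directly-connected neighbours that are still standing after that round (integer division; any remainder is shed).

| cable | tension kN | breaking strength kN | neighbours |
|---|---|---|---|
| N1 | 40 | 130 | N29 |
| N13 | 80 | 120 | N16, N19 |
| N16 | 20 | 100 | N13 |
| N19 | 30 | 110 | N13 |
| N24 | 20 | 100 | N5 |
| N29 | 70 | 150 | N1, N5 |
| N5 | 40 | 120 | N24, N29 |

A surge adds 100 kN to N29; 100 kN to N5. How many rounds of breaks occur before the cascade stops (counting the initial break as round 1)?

Round 1 — N29 at 170 > 150; N5 at 140 > 120. N29, N5 snap.
  N29 sheds 170 kN to N1: 170 each.
    N1: 40+170 = 210 > 130
  N5 sheds 140 kN to N24: 140 each.
    N24: 20+140 = 160 > 100
Round 2 — N1, N24 snap.
  N1 sheds 210 kN: no online neighbours, lost.
  N24 sheds 160 kN: no online neighbours, lost.
No further breaks.

2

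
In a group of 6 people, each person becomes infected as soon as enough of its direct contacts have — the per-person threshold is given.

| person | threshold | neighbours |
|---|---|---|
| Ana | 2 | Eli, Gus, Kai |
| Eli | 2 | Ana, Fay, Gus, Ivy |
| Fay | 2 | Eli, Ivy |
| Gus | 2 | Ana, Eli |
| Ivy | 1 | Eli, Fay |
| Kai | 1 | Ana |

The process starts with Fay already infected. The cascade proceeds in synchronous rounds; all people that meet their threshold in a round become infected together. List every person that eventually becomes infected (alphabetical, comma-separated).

Round 1 — Fay becomes infected (initial).
Round 2 — checking thresholds:
  Eli: 1 of 4 neighbours < 2, below threshold.
  Ivy: 1 of 2 neighbours ≥ 1, becomes infected.
Round 3 — checking thresholds:
  Eli: 2 of 4 neighbours ≥ 2, becomes infected.
Round 4 — no new infections; cascade stops.

Eli, Fay, Ivy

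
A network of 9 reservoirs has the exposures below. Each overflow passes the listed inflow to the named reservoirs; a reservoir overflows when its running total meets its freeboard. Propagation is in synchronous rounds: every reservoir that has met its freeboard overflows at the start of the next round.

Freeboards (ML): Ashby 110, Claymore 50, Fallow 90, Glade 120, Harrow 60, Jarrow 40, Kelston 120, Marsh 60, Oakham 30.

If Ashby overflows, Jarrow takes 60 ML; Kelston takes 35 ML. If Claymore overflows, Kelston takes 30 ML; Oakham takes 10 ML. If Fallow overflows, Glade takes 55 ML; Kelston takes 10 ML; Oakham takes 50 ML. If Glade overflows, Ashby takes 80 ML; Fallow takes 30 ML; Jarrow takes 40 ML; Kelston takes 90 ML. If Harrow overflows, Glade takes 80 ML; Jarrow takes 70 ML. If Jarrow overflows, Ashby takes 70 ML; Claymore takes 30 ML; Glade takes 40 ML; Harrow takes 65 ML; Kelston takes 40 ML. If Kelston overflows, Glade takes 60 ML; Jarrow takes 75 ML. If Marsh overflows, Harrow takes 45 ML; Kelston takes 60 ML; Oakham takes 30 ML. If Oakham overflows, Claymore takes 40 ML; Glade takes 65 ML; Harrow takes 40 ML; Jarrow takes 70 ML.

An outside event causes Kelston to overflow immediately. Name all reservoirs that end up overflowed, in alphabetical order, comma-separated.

Round 1 — Kelston overflows (initial).
  Glade: +60 → 60 < 120
  Jarrow: +75 → 75 ≥ 40
Round 2 — Jarrow overflows.
  Ashby: +70 → 70 < 110
  Claymore: +30 → 30 < 50
  Glade: +40 → 100 < 120
  Harrow: +65 → 65 ≥ 60
Round 3 — Harrow overflows.
  Glade: +80 → 180 ≥ 120
Round 4 — Glade overflows.
  Ashby: +80 → 150 ≥ 110
  Fallow: +30 → 30 < 90
Round 5 — Ashby overflows.
No further overflows.

Ashby, Glade, Harrow, Jarrow, Kelston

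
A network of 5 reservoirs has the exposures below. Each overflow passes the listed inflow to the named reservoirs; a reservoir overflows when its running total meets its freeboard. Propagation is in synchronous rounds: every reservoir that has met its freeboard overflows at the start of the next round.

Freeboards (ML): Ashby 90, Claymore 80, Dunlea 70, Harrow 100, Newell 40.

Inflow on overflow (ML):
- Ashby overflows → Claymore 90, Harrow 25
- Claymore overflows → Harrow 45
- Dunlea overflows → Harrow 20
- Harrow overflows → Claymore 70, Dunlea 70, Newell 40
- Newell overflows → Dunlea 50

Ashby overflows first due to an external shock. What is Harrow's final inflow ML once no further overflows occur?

Round 1 — Ashby overflows (initial).
  Claymore: +90 → 90 ≥ 80
  Harrow: +25 → 25 < 100
Round 2 — Claymore overflows.
  Harrow: +45 → 70 < 100
No further overflows.

70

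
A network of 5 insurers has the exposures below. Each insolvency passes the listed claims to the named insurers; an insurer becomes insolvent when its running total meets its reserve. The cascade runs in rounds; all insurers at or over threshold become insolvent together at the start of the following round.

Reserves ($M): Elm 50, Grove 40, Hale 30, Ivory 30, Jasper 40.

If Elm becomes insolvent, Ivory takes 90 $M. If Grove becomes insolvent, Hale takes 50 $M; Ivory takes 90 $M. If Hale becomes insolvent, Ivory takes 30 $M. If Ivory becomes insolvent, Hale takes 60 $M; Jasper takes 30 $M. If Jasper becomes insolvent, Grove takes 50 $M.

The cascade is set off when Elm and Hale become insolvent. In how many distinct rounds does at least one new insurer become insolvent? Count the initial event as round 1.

2

Round 1 — Elm, Hale become insolvent (initial).
  Ivory: +90+30 → 120 ≥ 30
Round 2 — Ivory becomes insolvent.
  Jasper: +30 → 30 < 40
No further insolvencies.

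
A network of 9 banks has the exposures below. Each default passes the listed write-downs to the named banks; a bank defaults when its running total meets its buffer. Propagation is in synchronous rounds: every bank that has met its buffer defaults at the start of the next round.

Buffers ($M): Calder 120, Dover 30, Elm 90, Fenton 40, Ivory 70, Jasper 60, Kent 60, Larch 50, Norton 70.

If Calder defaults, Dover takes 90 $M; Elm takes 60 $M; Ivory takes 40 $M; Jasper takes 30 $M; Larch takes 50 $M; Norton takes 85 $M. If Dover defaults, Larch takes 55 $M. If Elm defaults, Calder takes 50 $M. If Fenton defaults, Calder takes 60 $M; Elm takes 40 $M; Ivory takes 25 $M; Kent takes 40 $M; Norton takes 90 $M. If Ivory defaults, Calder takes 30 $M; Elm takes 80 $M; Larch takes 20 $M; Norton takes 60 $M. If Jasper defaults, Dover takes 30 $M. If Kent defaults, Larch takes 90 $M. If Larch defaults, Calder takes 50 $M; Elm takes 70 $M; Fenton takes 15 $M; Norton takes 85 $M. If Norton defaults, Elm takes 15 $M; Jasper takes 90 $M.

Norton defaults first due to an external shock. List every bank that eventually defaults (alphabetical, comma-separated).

Dover, Jasper, Larch, Norton

Round 1 — Norton defaults (initial).
  Elm: +15 → 15 < 90
  Jasper: +90 → 90 ≥ 60
Round 2 — Jasper defaults.
  Dover: +30 → 30 ≥ 30
Round 3 — Dover defaults.
  Larch: +55 → 55 ≥ 50
Round 4 — Larch defaults.
  Calder: +50 → 50 < 120
  Elm: +70 → 85 < 90
  Fenton: +15 → 15 < 40
No further defaults.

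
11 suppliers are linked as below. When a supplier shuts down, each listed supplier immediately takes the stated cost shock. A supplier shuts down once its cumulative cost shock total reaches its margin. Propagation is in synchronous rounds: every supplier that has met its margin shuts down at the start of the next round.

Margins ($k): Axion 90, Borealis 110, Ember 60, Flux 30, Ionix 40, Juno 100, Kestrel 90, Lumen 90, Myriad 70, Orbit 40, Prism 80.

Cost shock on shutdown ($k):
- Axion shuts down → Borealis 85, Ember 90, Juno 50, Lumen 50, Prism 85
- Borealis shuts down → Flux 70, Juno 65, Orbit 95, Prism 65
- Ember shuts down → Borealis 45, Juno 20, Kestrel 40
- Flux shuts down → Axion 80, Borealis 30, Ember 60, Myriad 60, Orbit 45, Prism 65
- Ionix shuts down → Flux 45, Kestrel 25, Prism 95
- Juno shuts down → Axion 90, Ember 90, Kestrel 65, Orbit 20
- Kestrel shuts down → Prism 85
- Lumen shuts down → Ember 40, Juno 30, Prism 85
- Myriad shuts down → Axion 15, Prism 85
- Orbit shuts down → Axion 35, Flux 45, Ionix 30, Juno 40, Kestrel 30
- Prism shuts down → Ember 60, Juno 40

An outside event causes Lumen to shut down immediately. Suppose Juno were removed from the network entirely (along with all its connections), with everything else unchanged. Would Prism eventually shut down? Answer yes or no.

yes

With Juno removed:
Round 1 — Lumen shuts down (initial).
  Ember: +40 → 40 < 60
  Prism: +85 → 85 ≥ 80
Round 2 — Prism shuts down.
  Ember: +60 → 100 ≥ 60
Round 3 — Ember shuts down.
  Borealis: +45 → 45 < 110
  Kestrel: +40 → 40 < 90
No further shutdowns.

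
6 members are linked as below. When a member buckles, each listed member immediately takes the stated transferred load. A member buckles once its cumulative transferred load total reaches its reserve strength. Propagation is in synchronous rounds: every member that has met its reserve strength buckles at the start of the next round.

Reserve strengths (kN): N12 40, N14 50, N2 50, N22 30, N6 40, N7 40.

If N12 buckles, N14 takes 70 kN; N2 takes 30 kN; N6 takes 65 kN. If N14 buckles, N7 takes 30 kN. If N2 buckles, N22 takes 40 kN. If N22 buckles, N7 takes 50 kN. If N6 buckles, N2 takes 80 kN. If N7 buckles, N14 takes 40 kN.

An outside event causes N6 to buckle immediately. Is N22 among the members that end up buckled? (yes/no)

Round 1 — N6 buckles (initial).
  N2: +80 → 80 ≥ 50
Round 2 — N2 buckles.
  N22: +40 → 40 ≥ 30
Round 3 — N22 buckles.
  N7: +50 → 50 ≥ 40
Round 4 — N7 buckles.
  N14: +40 → 40 < 50
No further bucklings.

yes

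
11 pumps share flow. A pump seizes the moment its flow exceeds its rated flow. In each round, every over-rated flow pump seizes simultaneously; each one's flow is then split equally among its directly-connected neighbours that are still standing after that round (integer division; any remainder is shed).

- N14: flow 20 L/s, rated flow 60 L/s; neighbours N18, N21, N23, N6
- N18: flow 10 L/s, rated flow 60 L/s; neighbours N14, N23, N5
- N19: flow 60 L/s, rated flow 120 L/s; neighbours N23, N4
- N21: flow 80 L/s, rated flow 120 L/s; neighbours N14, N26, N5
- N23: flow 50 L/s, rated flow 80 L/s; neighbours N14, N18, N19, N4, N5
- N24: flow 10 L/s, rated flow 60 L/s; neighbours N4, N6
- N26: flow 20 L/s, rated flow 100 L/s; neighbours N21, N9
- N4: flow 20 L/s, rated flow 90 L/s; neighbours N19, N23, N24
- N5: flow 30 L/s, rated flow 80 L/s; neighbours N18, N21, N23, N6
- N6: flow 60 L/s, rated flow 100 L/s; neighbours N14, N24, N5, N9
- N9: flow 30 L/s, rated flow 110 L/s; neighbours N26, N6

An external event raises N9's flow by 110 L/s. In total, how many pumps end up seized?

Round 1 — N9 at 140 > 110. N9 seizes.
  N9 sheds 140 L/s to N26, N6: 70 each.
    N26: 20+70 = 90 ≤ 100
    N6: 60+70 = 130 > 100
Round 2 — N6 seizes.
  N6 sheds 130 L/s to N14, N24, N5: 43 each (1 lost).
    N14: 20+43 = 63 > 60
    N24: 10+43 = 53 ≤ 60
    N5: 30+43 = 73 ≤ 80
Round 3 — N14 seizes.
  N14 sheds 63 L/s to N18, N21, N23: 21 each.
    N18: 10+21 = 31 ≤ 60
    N21: 80+21 = 101 ≤ 120
    N23: 50+21 = 71 ≤ 80
No further seizures.

3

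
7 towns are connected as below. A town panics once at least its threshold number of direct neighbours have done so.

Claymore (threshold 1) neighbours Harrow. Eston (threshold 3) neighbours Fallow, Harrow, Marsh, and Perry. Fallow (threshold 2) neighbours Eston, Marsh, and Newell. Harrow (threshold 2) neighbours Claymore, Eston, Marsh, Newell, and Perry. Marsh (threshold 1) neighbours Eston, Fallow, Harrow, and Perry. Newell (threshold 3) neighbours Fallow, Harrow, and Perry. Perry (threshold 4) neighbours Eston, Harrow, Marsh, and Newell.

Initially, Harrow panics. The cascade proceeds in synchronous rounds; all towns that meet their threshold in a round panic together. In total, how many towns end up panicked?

3

Round 1 — Harrow panics (initial).
Round 2 — checking thresholds:
  Claymore: 1 of 1 neighbours ≥ 1, panics.
  Eston: 1 of 4 neighbours < 3, holds.
  Marsh: 1 of 4 neighbours ≥ 1, panics.
  Newell: 1 of 3 neighbours < 3, holds.
  Perry: 1 of 4 neighbours < 4, holds.
Round 3 — no new panics; cascade stops.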